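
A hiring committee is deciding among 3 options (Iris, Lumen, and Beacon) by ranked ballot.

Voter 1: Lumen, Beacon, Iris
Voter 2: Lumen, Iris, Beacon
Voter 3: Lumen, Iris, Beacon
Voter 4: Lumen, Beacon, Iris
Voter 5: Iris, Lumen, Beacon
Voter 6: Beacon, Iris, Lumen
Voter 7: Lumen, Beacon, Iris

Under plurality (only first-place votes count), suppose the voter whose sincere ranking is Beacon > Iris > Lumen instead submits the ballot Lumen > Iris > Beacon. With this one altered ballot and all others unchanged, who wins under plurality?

First-place totals with the altered ballot: Iris 1, Lumen 6, Beacon 0.
The winner is unchanged: still Lumen.

Lumen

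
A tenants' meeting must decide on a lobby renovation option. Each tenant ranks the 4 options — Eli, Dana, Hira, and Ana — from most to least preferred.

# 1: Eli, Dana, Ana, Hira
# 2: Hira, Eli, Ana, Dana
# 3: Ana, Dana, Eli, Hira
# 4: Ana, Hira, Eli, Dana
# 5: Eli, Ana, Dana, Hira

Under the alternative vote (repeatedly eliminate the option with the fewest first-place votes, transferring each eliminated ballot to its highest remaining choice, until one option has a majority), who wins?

Eli

Round 1: Eli 2, Ana 2, Hira 1, Dana 0. Dana has the fewest and is eliminated.
Round 2: Eli 2, Ana 2, Hira 1. Hira has the fewest and is eliminated.
Round 3: Eli 3, Ana 2. Eli has a majority.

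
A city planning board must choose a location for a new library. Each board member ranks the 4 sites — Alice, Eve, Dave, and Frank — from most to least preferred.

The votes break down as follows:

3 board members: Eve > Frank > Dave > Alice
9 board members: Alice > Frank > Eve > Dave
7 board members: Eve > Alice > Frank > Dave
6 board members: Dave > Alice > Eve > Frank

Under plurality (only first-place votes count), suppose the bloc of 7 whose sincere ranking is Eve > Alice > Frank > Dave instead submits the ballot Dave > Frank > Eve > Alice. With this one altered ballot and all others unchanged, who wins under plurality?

Dave

First-place totals with the altered ballot: Alice 9, Eve 3, Dave 13, Frank 0.
The switch changes the winner from Eve to Dave.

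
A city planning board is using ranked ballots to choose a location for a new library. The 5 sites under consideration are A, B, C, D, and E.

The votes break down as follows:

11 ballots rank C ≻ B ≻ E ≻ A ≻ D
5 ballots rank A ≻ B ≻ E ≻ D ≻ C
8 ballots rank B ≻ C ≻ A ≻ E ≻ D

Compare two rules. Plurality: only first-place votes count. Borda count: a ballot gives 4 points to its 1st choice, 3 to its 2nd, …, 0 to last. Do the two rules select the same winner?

No

Plurality first-place counts: A 5, B 8, C 11, D 0, E 0 → C.
Borda totals: A 47, B 80, C 68, D 5, E 40 → B.
The two rules disagree: plurality picks C, Borda picks B.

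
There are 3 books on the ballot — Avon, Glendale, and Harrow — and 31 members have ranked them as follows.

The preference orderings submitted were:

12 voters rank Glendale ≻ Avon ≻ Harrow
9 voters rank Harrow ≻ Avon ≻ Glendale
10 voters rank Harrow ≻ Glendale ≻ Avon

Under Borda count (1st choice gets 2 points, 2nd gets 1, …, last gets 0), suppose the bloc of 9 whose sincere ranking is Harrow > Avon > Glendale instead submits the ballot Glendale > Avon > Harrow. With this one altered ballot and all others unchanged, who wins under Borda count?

Glendale

Borda totals with the altered ballot: Avon 21, Glendale 52, Harrow 20.
The switch changes the winner from Harrow to Glendale.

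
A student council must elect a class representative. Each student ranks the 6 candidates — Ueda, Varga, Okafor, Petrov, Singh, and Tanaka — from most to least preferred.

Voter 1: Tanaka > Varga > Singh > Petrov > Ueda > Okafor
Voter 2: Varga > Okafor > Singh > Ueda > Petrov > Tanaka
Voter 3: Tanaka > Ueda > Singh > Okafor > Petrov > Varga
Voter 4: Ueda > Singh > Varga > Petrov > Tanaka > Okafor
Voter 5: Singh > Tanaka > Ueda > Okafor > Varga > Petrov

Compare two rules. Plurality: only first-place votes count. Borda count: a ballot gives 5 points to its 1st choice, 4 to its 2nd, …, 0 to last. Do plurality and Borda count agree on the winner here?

No

Plurality first-place counts: Ueda 1, Varga 1, Okafor 0, Petrov 0, Singh 1, Tanaka 2 → Tanaka.
Borda totals: Ueda 15, Varga 13, Okafor 8, Petrov 6, Singh 18, Tanaka 15 → Singh.
The two rules disagree: plurality picks Tanaka, Borda picks Singh.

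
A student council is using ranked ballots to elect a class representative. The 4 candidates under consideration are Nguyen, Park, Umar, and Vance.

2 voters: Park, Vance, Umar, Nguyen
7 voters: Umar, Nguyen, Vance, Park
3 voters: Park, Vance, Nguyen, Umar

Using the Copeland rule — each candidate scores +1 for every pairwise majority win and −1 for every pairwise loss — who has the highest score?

Umar

Pairwise results:
  Nguyen vs Park: Nguyen wins 7–5.
  Nguyen vs Umar: Umar wins 9–3.
  Nguyen vs Vance: Nguyen wins 7–5.
  Park vs Umar: Umar wins 7–5.
  Park vs Vance: Vance wins 7–5.
  Umar vs Vance: Umar wins 7–5.
Copeland scores (wins − losses):
  Nguyen: 2 − 1 = 1
  Park: 0 − 3 = -3
  Umar: 3 − 0 = 3
  Vance: 1 − 2 = -1
Umar has the best Copeland score.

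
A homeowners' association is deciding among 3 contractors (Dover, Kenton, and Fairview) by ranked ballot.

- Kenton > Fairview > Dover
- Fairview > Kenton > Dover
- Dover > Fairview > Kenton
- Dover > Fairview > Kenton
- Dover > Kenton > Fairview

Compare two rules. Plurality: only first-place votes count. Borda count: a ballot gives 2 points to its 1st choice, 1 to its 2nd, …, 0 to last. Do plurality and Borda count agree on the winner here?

Yes

Plurality first-place counts: Dover 3, Kenton 1, Fairview 1 → Dover.
Borda totals: Dover 6, Kenton 4, Fairview 5 → Dover.
The two rules agree on Dover.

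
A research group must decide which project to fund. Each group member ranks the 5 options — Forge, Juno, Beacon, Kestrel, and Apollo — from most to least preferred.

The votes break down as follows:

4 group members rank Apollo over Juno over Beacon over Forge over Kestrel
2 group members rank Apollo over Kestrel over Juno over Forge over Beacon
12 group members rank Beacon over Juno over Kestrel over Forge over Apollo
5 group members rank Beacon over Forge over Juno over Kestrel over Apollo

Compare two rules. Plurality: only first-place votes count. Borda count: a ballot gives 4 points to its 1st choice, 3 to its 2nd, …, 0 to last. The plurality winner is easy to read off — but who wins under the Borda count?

Plurality first-place counts: Forge 0, Juno 0, Beacon 17, Kestrel 0, Apollo 6 → Beacon.
Borda totals: Forge 33, Juno 62, Beacon 76, Kestrel 35, Apollo 24 → Beacon.

Beacon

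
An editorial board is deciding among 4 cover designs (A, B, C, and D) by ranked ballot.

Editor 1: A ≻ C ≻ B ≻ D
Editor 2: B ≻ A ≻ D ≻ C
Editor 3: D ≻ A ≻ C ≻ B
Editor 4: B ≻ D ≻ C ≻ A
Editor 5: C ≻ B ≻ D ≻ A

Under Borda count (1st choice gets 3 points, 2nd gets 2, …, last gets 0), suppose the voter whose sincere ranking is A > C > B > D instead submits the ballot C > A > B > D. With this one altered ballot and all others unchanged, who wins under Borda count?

Borda totals with the altered ballot: A 6, B 9, C 8, D 7.
The winner is unchanged: still B.

B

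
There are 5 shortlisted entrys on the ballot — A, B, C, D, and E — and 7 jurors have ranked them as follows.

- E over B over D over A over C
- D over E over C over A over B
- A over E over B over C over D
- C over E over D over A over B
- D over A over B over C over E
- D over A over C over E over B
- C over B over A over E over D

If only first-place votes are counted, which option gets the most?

D

First-place vote totals:
  A: 1
  B: 0
  C: 2
  D: 3
  E: 1
D has the most first-place votes.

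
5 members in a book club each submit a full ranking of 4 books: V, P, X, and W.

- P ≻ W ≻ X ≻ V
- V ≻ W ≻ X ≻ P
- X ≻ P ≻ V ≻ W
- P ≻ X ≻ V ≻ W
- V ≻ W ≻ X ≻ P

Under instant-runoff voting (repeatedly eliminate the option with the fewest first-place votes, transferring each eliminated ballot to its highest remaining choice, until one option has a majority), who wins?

Round 1: V 2, P 2, X 1, W 0. W has the fewest and is eliminated.
Round 2: V 2, P 2, X 1. X has the fewest and is eliminated.
Round 3: P 3, V 2. P has a majority.

P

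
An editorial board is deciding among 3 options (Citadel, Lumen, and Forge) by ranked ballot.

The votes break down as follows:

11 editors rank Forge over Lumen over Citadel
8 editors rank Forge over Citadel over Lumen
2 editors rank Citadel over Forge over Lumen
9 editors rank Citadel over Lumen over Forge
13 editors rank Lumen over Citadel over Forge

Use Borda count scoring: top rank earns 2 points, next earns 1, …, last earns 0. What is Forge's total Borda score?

Borda scores:
  Citadel: 11·0 + 8·1 + 2·2 + 9·2 + 13·1 = 43
  Lumen: 11·1 + 8·0 + 2·0 + 9·1 + 13·2 = 46
  Forge: 11·2 + 8·2 + 2·1 + 9·0 + 13·0 = 40

40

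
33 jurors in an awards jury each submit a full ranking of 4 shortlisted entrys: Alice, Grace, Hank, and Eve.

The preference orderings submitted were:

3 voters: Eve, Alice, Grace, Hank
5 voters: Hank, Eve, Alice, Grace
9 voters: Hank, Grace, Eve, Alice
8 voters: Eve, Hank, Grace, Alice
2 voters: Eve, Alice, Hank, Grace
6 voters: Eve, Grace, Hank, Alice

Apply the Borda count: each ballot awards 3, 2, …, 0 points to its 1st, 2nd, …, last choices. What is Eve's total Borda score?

Borda scores:
  Alice: 3·2 + 5·1 + 9·0 + 8·0 + 2·2 + 6·0 = 15
  Grace: 3·1 + 5·0 + 9·2 + 8·1 + 2·0 + 6·2 = 41
  Hank: 3·0 + 5·3 + 9·3 + 8·2 + 2·1 + 6·1 = 66
  Eve: 3·3 + 5·2 + 9·1 + 8·3 + 2·3 + 6·3 = 76

76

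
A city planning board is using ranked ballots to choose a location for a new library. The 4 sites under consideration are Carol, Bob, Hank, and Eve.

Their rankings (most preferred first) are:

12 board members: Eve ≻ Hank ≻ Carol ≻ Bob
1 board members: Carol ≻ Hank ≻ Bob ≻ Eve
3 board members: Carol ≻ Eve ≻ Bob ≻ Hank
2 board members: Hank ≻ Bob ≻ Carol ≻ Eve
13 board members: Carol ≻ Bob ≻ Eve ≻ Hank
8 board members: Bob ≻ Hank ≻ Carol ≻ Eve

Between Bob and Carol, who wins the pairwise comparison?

Ballots ranking Bob above Carol: 2+8 = 10.
Ballots ranking Carol above Bob: 12+1+3+13 = 29.
Carol wins the head-to-head, 29–10.

Carol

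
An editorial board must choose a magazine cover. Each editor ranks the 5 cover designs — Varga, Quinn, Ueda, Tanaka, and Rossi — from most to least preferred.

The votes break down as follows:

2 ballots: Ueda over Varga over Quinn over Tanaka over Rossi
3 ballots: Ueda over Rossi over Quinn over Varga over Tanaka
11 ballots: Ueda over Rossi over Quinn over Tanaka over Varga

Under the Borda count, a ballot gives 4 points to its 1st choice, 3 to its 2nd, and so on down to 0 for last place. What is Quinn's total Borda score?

32

Borda scores:
  Varga: 2·3 + 3·1 + 11·0 = 9
  Quinn: 2·2 + 3·2 + 11·2 = 32
  Ueda: 2·4 + 3·4 + 11·4 = 64
  Tanaka: 2·1 + 3·0 + 11·1 = 13
  Rossi: 2·0 + 3·3 + 11·3 = 42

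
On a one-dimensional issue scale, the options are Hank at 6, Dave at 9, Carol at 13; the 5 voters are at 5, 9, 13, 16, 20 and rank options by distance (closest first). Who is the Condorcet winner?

With single-peaked preferences on a line, the Condorcet winner is the candidate closest to the median voter.
The median voter (position 13) is closest to Carol at 13.
Check: Carol vs Hank — voters closer to Carol: 3 of 5.

Carol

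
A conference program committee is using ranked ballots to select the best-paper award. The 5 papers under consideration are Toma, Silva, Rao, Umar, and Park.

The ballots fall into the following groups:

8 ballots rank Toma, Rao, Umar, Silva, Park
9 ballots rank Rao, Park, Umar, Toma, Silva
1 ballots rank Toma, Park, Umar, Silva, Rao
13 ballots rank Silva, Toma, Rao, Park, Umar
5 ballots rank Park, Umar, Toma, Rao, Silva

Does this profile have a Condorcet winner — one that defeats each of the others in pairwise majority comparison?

Yes

Head-to-head results (36 voters total):
Toma vs Silva: Toma wins 23–13.
Toma vs Rao: Toma wins 27–9.
Toma vs Umar: Toma wins 22–14.
Toma vs Park: Toma wins 22–14.
Silva vs Rao: Rao wins 22–14.
Silva vs Umar: Umar wins 23–13.
Silva vs Park: Silva wins 21–15.
Rao vs Umar: Rao wins 30–6.
Rao vs Park: Rao wins 30–6.
Umar vs Park: Park wins 28–8.
Toma beats each rival — Silva (23–13), Rao (27–9), Umar (22–14), Park (22–14) — so Toma is the Condorcet winner.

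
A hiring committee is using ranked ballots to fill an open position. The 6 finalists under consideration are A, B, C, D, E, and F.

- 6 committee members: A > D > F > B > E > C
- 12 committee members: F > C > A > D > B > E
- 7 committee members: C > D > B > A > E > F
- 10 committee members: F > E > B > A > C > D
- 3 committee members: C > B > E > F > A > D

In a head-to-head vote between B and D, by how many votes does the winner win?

Ballots ranking B above D: 10+3 = 13.
Ballots ranking D above B: 6+12+7 = 25.
D wins 25–13, a margin of 12.

12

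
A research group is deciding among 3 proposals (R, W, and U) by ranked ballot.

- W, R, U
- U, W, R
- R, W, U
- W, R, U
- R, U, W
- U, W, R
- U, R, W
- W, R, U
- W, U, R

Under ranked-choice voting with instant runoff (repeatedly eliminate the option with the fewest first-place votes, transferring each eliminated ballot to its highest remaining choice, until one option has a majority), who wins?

Round 1: W 4, U 3, R 2. R has the fewest and is eliminated.
Round 2: W 5, U 4. W has a majority.

W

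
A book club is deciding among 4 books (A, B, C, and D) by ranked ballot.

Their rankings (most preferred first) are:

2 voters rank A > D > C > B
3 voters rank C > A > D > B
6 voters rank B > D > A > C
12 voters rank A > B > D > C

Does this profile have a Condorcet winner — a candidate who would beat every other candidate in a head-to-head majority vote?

Head-to-head results (23 voters total):
A vs B: A wins 17–6.
A vs C: A wins 20–3.
A vs D: A wins 17–6.
B vs C: B wins 18–5.
B vs D: B wins 18–5.
C vs D: D wins 20–3.
A beats each rival — B (17–6), C (20–3), D (17–6) — so A is the Condorcet winner.

Yes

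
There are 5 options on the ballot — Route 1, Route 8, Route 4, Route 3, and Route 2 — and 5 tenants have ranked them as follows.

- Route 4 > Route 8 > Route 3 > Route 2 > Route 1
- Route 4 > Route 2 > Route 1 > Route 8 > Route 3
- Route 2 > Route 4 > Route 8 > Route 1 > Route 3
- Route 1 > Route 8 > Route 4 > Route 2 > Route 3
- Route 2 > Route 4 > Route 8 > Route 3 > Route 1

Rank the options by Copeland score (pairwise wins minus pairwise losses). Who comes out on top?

Route 4

Pairwise results:
  Route 1 vs Route 8: Route 8 wins 3–2.
  Route 1 vs Route 4: Route 4 wins 4–1.
  Route 1 vs Route 3: Route 1 wins 3–2.
  Route 1 vs Route 2: Route 2 wins 4–1.
  Route 8 vs Route 4: Route 4 wins 4–1.
  Route 8 vs Route 3: Route 8 wins 5–0.
  Route 8 vs Route 2: Route 2 wins 3–2.
  Route 4 vs Route 3: Route 4 wins 5–0.
  Route 4 vs Route 2: Route 4 wins 3–2.
  Route 3 vs Route 2: Route 2 wins 4–1.
Copeland scores (wins − losses):
  Route 1: 1 − 3 = -2
  Route 8: 2 − 2 = 0
  Route 4: 4 − 0 = 4
  Route 3: 0 − 4 = -4
  Route 2: 3 − 1 = 2
Route 4 has the best Copeland score.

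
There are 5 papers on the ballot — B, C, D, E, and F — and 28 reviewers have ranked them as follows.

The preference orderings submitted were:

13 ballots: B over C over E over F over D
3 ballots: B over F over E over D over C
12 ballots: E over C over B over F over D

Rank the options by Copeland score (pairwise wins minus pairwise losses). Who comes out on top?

B

Pairwise results:
  B vs C: B wins 16–12.
  B vs D: B wins 28–0.
  B vs E: B wins 16–12.
  B vs F: B wins 28–0.
  C vs D: C wins 25–3.
  C vs E: E wins 15–13.
  C vs F: C wins 25–3.
  D vs E: E wins 28–0.
  D vs F: F wins 28–0.
  E vs F: E wins 25–3.
Copeland scores (wins − losses):
  B: 4 − 0 = 4
  C: 2 − 2 = 0
  D: 0 − 4 = -4
  E: 3 − 1 = 2
  F: 1 − 3 = -2
B has the best Copeland score.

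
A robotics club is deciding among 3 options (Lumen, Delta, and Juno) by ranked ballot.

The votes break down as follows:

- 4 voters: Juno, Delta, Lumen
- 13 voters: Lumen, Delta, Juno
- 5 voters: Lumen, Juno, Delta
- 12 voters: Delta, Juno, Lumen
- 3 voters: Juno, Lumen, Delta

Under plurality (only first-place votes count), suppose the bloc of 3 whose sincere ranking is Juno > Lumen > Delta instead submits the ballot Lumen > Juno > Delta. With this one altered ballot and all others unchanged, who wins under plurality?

First-place totals with the altered ballot: Lumen 21, Delta 12, Juno 4.
The winner is unchanged: still Lumen.

Lumen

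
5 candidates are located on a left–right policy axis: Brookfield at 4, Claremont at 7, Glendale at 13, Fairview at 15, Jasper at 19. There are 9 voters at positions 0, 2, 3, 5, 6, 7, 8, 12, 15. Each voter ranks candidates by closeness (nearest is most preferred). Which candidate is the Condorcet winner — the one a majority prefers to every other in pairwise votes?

With single-peaked preferences on a line, the Condorcet winner is the candidate closest to the median voter.
The median voter (position 6) is closest to Claremont at 7.
Check: Claremont vs Fairview — voters closer to Claremont: 7 of 9.

Claremont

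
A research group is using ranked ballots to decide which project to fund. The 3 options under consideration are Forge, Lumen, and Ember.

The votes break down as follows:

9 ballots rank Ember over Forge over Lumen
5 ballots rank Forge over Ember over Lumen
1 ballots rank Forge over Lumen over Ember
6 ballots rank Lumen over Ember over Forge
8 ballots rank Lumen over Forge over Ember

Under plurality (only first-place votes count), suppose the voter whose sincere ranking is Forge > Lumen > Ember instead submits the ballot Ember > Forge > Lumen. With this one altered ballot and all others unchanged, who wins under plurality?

Lumen

First-place totals with the altered ballot: Forge 5, Lumen 14, Ember 10.
The winner is unchanged: still Lumen.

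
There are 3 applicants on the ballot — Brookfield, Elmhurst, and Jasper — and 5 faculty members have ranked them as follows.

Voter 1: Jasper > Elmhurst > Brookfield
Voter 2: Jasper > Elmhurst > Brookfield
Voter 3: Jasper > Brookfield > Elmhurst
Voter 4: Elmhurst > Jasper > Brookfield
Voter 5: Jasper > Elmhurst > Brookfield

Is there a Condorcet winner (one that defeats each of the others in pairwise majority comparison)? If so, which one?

Jasper

Head-to-head results (5 voters total):
Brookfield vs Elmhurst: Elmhurst wins 4–1.
Brookfield vs Jasper: Jasper wins 5–0.
Elmhurst vs Jasper: Jasper wins 4–1.
Jasper beats each rival — Brookfield (5–0), Elmhurst (4–1) — so Jasper is the Condorcet winner.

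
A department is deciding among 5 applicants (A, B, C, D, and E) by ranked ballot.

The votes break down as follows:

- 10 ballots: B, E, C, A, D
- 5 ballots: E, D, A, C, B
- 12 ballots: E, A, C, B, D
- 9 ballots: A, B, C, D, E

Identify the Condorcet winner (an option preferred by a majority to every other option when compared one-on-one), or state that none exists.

Head-to-head results (36 voters total):
A vs B: A wins 26–10.
A vs C: A wins 26–10.
A vs D: A wins 31–5.
A vs E: E wins 27–9.
B vs C: B wins 19–17.
B vs D: B wins 31–5.
B vs E: B wins 19–17.
C vs D: C wins 31–5.
C vs E: E wins 27–9.
D vs E: E wins 27–9.
No candidate beats all others: A beats B beats E beats A, a majority cycle.

None — there is no Condorcet winner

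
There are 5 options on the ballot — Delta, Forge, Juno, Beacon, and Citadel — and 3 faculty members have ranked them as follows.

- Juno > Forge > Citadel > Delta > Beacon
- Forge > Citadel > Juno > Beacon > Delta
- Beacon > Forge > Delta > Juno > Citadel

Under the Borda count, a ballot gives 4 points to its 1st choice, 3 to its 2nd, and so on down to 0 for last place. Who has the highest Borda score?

Borda scores:
  Delta: 1 + 0 + 2 = 3
  Forge: 3 + 4 + 3 = 10
  Juno: 4 + 2 + 1 = 7
  Beacon: 0 + 1 + 4 = 5
  Citadel: 2 + 3 + 0 = 5
Forge has the highest total.

Forge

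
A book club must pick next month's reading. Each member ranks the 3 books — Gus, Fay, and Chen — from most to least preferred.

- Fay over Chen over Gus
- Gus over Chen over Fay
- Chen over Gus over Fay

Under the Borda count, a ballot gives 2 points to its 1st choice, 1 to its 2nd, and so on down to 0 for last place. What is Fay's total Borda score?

Borda scores:
  Gus: 0 + 2 + 1 = 3
  Fay: 2 + 0 + 0 = 2
  Chen: 1 + 1 + 2 = 4

2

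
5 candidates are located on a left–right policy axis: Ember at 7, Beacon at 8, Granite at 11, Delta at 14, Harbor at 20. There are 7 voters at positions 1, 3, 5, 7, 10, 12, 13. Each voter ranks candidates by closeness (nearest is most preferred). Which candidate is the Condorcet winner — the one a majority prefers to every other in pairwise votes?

Ember

With single-peaked preferences on a line, the Condorcet winner is the candidate closest to the median voter.
The median voter (position 7) is closest to Ember at 7.
Check: Ember vs Beacon — voters closer to Ember: 4 of 7.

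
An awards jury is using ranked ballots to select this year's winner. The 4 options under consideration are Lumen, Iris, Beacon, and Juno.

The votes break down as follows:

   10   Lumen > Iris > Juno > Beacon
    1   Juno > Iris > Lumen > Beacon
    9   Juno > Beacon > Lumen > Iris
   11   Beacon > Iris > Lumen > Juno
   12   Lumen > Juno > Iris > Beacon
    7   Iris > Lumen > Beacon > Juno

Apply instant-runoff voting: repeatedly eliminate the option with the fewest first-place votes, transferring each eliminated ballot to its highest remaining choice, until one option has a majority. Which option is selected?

Lumen

Round 1: Lumen 22, Beacon 11, Juno 10, Iris 7. Iris has the fewest and is eliminated.
Round 2: Lumen 29, Beacon 11, Juno 10. Lumen has a majority.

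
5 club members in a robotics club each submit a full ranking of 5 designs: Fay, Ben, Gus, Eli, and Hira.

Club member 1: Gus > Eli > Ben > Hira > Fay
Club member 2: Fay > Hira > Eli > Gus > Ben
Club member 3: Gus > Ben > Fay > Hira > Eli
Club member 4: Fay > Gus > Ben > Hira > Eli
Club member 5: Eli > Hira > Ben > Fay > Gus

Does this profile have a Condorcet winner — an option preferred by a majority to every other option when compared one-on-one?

No

Head-to-head results (5 voters total):
Fay vs Ben: Ben wins 3–2.
Fay vs Gus: Fay wins 3–2.
Fay vs Eli: Fay wins 3–2.
Fay vs Hira: Fay wins 3–2.
Ben vs Gus: Gus wins 4–1.
Ben vs Eli: Eli wins 3–2.
Ben vs Hira: Ben wins 3–2.
Gus vs Eli: Gus wins 3–2.
Gus vs Hira: Gus wins 3–2.
Eli vs Hira: Hira wins 3–2.
No candidate beats all others: Fay beats Gus beats Ben beats Fay, a majority cycle.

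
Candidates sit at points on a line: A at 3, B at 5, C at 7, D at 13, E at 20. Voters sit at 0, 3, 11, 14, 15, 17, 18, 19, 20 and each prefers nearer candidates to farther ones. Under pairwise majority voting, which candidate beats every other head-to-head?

With single-peaked preferences on a line, the Condorcet winner is the candidate closest to the median voter.
The median voter (position 15) is closest to D at 13.
Check: D vs B — voters closer to D: 7 of 9.

D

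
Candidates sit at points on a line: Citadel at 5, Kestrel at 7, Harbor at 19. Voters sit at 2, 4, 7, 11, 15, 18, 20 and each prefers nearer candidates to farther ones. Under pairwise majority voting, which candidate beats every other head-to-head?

Kestrel

With single-peaked preferences on a line, the Condorcet winner is the candidate closest to the median voter.
The median voter (position 11) is closest to Kestrel at 7.
Check: Kestrel vs Citadel — voters closer to Kestrel: 5 of 7.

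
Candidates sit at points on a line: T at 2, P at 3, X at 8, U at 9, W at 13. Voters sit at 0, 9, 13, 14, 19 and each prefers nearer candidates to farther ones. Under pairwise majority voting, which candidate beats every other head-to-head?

With single-peaked preferences on a line, the Condorcet winner is the candidate closest to the median voter.
The median voter (position 13) is closest to W at 13.
Check: W vs T — voters closer to W: 4 of 5.

W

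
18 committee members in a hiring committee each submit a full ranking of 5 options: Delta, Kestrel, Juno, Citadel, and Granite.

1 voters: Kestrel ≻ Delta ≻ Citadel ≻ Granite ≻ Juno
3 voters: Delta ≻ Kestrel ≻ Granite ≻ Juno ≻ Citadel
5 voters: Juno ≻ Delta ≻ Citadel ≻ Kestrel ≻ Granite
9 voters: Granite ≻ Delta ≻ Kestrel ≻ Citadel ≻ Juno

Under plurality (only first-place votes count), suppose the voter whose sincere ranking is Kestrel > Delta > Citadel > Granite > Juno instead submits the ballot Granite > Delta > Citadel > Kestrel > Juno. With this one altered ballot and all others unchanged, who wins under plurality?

Granite

First-place totals with the altered ballot: Delta 3, Kestrel 0, Juno 5, Citadel 0, Granite 10.
The winner is unchanged: still Granite.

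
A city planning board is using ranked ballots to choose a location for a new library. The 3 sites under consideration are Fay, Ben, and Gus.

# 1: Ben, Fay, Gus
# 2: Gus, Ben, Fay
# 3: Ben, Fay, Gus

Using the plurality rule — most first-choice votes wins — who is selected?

First-place vote totals:
  Fay: 0
  Ben: 2
  Gus: 1
Ben has the most first-place votes.

Ben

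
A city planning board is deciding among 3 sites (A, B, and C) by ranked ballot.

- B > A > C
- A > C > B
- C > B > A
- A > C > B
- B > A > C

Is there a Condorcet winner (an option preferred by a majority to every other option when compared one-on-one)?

No

Head-to-head results (5 voters total):
A vs B: B wins 3–2.
A vs C: A wins 4–1.
B vs C: C wins 3–2.
No candidate beats all others: A beats C beats B beats A, a majority cycle.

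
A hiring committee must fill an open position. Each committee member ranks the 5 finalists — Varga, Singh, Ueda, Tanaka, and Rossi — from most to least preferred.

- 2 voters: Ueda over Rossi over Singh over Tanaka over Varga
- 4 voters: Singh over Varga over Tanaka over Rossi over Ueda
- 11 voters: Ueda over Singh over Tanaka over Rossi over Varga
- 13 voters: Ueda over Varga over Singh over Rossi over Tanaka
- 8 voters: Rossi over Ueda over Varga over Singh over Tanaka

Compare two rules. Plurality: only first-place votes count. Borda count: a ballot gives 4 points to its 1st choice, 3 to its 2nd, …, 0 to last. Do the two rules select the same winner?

Yes

Plurality first-place counts: Varga 0, Singh 4, Ueda 26, Tanaka 0, Rossi 8 → Ueda.
Borda totals: Varga 67, Singh 87, Ueda 128, Tanaka 32, Rossi 66 → Ueda.
The two rules agree on Ueda.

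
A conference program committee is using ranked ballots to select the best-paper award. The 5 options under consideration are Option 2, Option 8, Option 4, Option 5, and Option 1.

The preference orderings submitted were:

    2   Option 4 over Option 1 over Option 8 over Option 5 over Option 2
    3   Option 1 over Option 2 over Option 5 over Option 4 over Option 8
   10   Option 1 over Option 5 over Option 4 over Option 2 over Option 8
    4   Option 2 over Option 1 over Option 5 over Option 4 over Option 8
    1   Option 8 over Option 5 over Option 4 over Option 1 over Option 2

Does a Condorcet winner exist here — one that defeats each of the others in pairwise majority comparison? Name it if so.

Option 1

Head-to-head results (20 voters total):
Option 2 vs Option 8: Option 2 wins 17–3.
Option 2 vs Option 4: Option 4 wins 13–7.
Option 2 vs Option 5: Option 5 wins 13–7.
Option 2 vs Option 1: Option 1 wins 16–4.
Option 8 vs Option 4: Option 4 wins 19–1.
Option 8 vs Option 5: Option 5 wins 17–3.
Option 8 vs Option 1: Option 1 wins 19–1.
Option 4 vs Option 5: Option 5 wins 18–2.
Option 4 vs Option 1: Option 1 wins 17–3.
Option 5 vs Option 1: Option 1 wins 19–1.
Option 1 beats each rival — Option 2 (16–4), Option 8 (19–1), Option 4 (17–3), Option 5 (19–1) — so Option 1 is the Condorcet winner.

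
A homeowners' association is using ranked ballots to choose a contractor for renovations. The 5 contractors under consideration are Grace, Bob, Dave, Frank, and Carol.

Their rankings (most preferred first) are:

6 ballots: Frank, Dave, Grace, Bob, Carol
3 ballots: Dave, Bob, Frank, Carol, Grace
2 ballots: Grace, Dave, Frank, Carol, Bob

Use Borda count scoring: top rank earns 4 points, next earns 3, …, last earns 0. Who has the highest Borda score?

Borda scores:
  Grace: 6·2 + 3·0 + 2·4 = 20
  Bob: 6·1 + 3·3 + 2·0 = 15
  Dave: 6·3 + 3·4 + 2·3 = 36
  Frank: 6·4 + 3·2 + 2·2 = 34
  Carol: 6·0 + 3·1 + 2·1 = 5
Dave has the highest total.

Dave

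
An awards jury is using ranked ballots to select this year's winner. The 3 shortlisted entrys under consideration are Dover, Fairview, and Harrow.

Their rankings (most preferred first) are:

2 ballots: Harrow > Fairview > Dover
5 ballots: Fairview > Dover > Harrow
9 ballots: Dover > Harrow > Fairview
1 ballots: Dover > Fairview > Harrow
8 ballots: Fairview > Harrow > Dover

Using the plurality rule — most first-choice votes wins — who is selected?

Fairview

First-place vote totals:
  Dover: 10
  Fairview: 13
  Harrow: 2
Fairview has the most first-place votes.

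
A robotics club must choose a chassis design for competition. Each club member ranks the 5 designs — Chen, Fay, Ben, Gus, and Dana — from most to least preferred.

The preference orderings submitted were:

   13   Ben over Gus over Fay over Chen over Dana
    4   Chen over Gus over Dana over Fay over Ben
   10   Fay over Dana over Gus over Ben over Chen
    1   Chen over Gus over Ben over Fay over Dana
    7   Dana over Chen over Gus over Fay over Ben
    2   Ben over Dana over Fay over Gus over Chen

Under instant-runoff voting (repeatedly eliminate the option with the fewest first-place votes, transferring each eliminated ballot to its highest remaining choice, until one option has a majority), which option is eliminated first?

Round 1: Ben 15, Fay 10, Dana 7, Chen 5, Gus 0. Gus has the fewest and is eliminated.
Round 2: Ben 15, Fay 10, Dana 7, Chen 5. Chen has the fewest and is eliminated.
Round 3: Ben 16, Dana 11, Fay 10. Fay has the fewest and is eliminated.
Round 4: Dana 21, Ben 16. Dana has a majority.

Gus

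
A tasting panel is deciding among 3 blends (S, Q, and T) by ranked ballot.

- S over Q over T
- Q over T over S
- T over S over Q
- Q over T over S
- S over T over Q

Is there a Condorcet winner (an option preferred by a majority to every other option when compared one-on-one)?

Head-to-head results (5 voters total):
S vs Q: S wins 3–2.
S vs T: T wins 3–2.
Q vs T: Q wins 3–2.
No candidate beats all others: S beats Q beats T beats S, a majority cycle.

No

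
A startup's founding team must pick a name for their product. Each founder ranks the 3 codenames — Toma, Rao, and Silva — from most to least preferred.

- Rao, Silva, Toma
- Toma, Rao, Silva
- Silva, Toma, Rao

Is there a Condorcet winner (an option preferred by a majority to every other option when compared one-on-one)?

No

Head-to-head results (3 voters total):
Toma vs Rao: Toma wins 2–1.
Toma vs Silva: Silva wins 2–1.
Rao vs Silva: Rao wins 2–1.
No candidate beats all others: Toma beats Rao beats Silva beats Toma, a majority cycle.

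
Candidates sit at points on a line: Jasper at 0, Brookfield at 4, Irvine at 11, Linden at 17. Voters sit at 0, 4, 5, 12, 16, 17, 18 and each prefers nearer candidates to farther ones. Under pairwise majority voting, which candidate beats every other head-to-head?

With single-peaked preferences on a line, the Condorcet winner is the candidate closest to the median voter.
The median voter (position 12) is closest to Irvine at 11.
Check: Irvine vs Brookfield — voters closer to Irvine: 4 of 7.

Irvine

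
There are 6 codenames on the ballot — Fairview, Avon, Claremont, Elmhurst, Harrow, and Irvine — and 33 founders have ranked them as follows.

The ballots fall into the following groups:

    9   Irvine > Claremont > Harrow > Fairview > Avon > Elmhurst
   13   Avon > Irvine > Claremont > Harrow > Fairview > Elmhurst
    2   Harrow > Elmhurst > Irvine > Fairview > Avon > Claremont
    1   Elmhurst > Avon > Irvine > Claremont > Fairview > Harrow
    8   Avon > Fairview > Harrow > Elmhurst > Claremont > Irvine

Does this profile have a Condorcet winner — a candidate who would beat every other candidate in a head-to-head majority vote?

Head-to-head results (33 voters total):
Fairview vs Avon: Avon wins 22–11.
Fairview vs Claremont: Claremont wins 23–10.
Fairview vs Elmhurst: Fairview wins 30–3.
Fairview vs Harrow: Harrow wins 24–9.
Fairview vs Irvine: Irvine wins 25–8.
Avon vs Claremont: Avon wins 24–9.
Avon vs Elmhurst: Avon wins 30–3.
Avon vs Harrow: Avon wins 22–11.
Avon vs Irvine: Avon wins 22–11.
Claremont vs Elmhurst: Claremont wins 22–11.
Claremont vs Harrow: Claremont wins 23–10.
Claremont vs Irvine: Irvine wins 25–8.
Elmhurst vs Harrow: Harrow wins 32–1.
Elmhurst vs Irvine: Irvine wins 22–11.
Harrow vs Irvine: Irvine wins 23–10.
Avon beats each rival — Fairview (22–11), Claremont (24–9), Elmhurst (30–3), Harrow (22–11), Irvine (22–11) — so Avon is the Condorcet winner.

Yes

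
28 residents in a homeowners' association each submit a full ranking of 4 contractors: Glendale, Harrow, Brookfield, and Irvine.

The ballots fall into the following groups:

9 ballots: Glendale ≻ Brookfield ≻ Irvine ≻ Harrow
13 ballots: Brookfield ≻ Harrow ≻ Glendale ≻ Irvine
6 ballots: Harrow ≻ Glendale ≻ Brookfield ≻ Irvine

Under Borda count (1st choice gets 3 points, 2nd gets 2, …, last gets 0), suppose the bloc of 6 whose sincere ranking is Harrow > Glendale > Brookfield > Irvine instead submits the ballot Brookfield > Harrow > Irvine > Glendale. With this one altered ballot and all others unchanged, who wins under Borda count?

Borda totals with the altered ballot: Glendale 40, Harrow 38, Brookfield 75, Irvine 15.
The winner is unchanged: still Brookfield.

Brookfield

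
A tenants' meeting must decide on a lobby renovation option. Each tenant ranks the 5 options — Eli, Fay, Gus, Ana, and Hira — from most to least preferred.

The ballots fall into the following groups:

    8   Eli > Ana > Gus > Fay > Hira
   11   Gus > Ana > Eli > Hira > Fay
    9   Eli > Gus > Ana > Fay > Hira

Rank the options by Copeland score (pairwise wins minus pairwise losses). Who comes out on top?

Eli

Pairwise results:
  Eli vs Fay: Eli wins 28–0.
  Eli vs Gus: Eli wins 17–11.
  Eli vs Ana: Eli wins 17–11.
  Eli vs Hira: Eli wins 28–0.
  Fay vs Gus: Gus wins 28–0.
  Fay vs Ana: Ana wins 28–0.
  Fay vs Hira: Fay wins 17–11.
  Gus vs Ana: Gus wins 20–8.
  Gus vs Hira: Gus wins 28–0.
  Ana vs Hira: Ana wins 28–0.
Copeland scores (wins − losses):
  Eli: 4 − 0 = 4
  Fay: 1 − 3 = -2
  Gus: 3 − 1 = 2
  Ana: 2 − 2 = 0
  Hira: 0 − 4 = -4
Eli has the best Copeland score.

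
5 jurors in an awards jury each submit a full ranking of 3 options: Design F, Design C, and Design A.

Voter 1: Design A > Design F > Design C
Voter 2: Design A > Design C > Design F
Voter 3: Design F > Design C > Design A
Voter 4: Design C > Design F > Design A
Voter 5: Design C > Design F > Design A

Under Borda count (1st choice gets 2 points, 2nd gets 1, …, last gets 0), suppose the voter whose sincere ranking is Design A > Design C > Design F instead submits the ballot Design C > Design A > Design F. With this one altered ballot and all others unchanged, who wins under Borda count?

Borda totals with the altered ballot: Design F 5, Design C 7, Design A 3.
The winner is unchanged: still Design C.

Design C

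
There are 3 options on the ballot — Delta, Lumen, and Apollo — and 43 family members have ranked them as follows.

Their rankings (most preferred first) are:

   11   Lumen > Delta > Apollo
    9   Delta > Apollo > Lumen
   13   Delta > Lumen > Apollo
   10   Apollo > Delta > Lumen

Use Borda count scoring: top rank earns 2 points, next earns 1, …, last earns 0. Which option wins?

Delta

Borda scores:
  Delta: 11·1 + 9·2 + 13·2 + 10·1 = 65
  Lumen: 11·2 + 9·0 + 13·1 + 10·0 = 35
  Apollo: 11·0 + 9·1 + 13·0 + 10·2 = 29
Delta has the highest total.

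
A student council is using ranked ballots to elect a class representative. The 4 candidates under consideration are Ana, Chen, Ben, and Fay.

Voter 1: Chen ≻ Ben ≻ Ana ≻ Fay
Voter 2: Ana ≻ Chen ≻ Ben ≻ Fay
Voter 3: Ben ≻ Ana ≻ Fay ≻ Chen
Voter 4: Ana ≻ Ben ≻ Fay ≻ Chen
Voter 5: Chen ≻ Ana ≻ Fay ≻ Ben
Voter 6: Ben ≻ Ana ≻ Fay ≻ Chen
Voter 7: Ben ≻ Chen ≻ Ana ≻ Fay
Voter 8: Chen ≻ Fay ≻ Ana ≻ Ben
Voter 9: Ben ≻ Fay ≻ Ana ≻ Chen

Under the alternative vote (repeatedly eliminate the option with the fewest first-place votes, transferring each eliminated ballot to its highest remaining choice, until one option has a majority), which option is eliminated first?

Fay

Round 1: Ben 4, Chen 3, Ana 2, Fay 0. Fay has the fewest and is eliminated.
Round 2: Ben 4, Chen 3, Ana 2. Ana has the fewest and is eliminated.
Round 3: Ben 5, Chen 4. Ben has a majority.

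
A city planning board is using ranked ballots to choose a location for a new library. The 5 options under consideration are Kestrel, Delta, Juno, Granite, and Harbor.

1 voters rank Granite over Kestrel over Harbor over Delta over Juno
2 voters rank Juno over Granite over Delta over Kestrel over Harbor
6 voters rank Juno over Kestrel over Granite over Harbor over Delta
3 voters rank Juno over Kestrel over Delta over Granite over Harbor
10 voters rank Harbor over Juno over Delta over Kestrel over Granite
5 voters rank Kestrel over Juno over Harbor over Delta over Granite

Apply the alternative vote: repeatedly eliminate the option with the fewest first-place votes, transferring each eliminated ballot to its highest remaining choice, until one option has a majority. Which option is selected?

Round 1: Juno 11, Harbor 10, Kestrel 5, Granite 1, Delta 0. Delta has the fewest and is eliminated.
Round 2: Juno 11, Harbor 10, Kestrel 5, Granite 1. Granite has the fewest and is eliminated.
Round 3: Juno 11, Harbor 10, Kestrel 6. Kestrel has the fewest and is eliminated.
Round 4: Juno 16, Harbor 11. Juno has a majority.

Juno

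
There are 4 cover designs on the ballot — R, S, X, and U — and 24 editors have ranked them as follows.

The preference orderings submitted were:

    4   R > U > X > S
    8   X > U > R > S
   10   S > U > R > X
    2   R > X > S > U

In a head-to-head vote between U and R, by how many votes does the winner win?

12

Ballots ranking U above R: 8+10 = 18.
Ballots ranking R above U: 4+2 = 6.
U wins 18–6, a margin of 12.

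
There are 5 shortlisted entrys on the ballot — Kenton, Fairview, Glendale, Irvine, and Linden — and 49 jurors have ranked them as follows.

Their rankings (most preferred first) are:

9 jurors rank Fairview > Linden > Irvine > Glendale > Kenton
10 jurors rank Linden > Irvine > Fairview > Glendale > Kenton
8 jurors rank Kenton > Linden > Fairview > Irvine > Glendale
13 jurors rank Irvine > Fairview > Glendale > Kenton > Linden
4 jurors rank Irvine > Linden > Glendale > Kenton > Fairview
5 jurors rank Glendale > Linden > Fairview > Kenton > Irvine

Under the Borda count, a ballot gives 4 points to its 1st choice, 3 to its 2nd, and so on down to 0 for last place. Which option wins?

Borda scores:
  Kenton: 9·0 + 10·0 + 8·4 + 13·1 + 4·1 + 5·1 = 54
  Fairview: 9·4 + 10·2 + 8·2 + 13·3 + 4·0 + 5·2 = 121
  Glendale: 9·1 + 10·1 + 8·0 + 13·2 + 4·2 + 5·4 = 73
  Irvine: 9·2 + 10·3 + 8·1 + 13·4 + 4·4 + 5·0 = 124
  Linden: 9·3 + 10·4 + 8·3 + 13·0 + 4·3 + 5·3 = 118
Irvine has the highest total.

Irvine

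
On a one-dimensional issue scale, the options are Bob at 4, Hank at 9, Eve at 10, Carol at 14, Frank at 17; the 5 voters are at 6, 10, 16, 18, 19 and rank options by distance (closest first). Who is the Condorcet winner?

With single-peaked preferences on a line, the Condorcet winner is the candidate closest to the median voter.
The median voter (position 16) is closest to Frank at 17.
Check: Frank vs Carol — voters closer to Frank: 3 of 5.

Frank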